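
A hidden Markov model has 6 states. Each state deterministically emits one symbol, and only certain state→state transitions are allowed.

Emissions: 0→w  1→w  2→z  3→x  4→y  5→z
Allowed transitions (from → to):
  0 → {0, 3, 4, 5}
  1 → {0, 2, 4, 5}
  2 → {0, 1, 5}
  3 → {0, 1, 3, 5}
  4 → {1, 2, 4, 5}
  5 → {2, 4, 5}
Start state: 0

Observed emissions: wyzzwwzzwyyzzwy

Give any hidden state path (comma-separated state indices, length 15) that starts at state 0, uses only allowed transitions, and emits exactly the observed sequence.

0,4,5,2,1,0,5,2,1,4,4,5,2,1,4

  t0 'w' -> {0,1}, take 0 (start)
  t1 'y' -> {4}, take 4 (0->4 ok)
  t2 'z' -> {2,5}, take 5 (4->5 ok)
  t3 'z' -> {2,5}, take 2 (5->2 ok)
  t4 'w' -> {0,1}, take 1 (2->1 ok)
  t5 'w' -> {0,1}, take 0 (1->0 ok)
  t6 'z' -> {2,5}, take 5 (0->5 ok)
  t7 'z' -> {2,5}, take 2 (5->2 ok)
  t8 'w' -> {0,1}, take 1 (2->1 ok)
  t9 'y' -> {4}, take 4 (1->4 ok)
  t10 'y' -> {4}, take 4 (4->4 ok)
  t11 'z' -> {2,5}, take 5 (4->5 ok)
  t12 'z' -> {2,5}, take 2 (5->2 ok)
  t13 'w' -> {0,1}, take 1 (2->1 ok)
  t14 'y' -> {4}, take 4 (1->4 ok)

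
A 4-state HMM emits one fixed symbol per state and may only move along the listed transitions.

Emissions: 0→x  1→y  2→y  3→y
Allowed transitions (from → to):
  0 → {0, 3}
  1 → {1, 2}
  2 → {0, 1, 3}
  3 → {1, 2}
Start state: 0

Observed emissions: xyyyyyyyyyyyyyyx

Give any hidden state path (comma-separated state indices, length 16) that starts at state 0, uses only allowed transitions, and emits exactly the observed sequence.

  [0] x  {0}  => 0  start
  [1] y  {1,2,3}  => 3  0->3 ok
  [2] y  {1,2,3}  => 2  3->2 ok
  [3] y  {1,2,3}  => 1  2->1 ok
  [4] y  {1,2,3}  => 1  1->1 ok
  [5] y  {1,2,3}  => 2  1->2 ok
  [6] y  {1,2,3}  => 1  2->1 ok
  [7] y  {1,2,3}  => 1  1->1 ok
  [8] y  {1,2,3}  => 1  1->1 ok
  [9] y  {1,2,3}  => 2  1->2 ok
  [10] y  {1,2,3}  => 3  2->3 ok
  [11] y  {1,2,3}  => 1  3->1 ok
  [12] y  {1,2,3}  => 2  1->2 ok
  [13] y  {1,2,3}  => 3  2->3 ok
  [14] y  {1,2,3}  => 2  3->2 ok
  [15] x  {0}  => 0  2->0 ok

0,3,2,1,1,2,1,1,1,2,3,1,2,3,2,0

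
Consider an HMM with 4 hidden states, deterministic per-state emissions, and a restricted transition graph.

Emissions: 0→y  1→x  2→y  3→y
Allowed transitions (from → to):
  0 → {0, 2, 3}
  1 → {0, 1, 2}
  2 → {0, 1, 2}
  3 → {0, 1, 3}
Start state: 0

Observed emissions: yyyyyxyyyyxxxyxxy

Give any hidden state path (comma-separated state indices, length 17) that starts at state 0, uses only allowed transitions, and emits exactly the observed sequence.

0,2,0,0,3,1,2,0,3,3,1,1,1,2,1,1,2

  t0 'y' -> {0,2,3}, take 0 (start)
  t1 'y' -> {0,2,3}, take 2 (0->2 ok)
  t2 'y' -> {0,2,3}, take 0 (2->0 ok)
  t3 'y' -> {0,2,3}, take 0 (0->0 ok)
  t4 'y' -> {0,2,3}, take 3 (0->3 ok)
  t5 'x' -> {1}, take 1 (3->1 ok)
  t6 'y' -> {0,2,3}, take 2 (1->2 ok)
  t7 'y' -> {0,2,3}, take 0 (2->0 ok)
  t8 'y' -> {0,2,3}, take 3 (0->3 ok)
  t9 'y' -> {0,2,3}, take 3 (3->3 ok)
  t10 'x' -> {1}, take 1 (3->1 ok)
  t11 'x' -> {1}, take 1 (1->1 ok)
  t12 'x' -> {1}, take 1 (1->1 ok)
  t13 'y' -> {0,2,3}, take 2 (1->2 ok)
  t14 'x' -> {1}, take 1 (2->1 ok)
  t15 'x' -> {1}, take 1 (1->1 ok)
  t16 'y' -> {0,2,3}, take 2 (1->2 ok)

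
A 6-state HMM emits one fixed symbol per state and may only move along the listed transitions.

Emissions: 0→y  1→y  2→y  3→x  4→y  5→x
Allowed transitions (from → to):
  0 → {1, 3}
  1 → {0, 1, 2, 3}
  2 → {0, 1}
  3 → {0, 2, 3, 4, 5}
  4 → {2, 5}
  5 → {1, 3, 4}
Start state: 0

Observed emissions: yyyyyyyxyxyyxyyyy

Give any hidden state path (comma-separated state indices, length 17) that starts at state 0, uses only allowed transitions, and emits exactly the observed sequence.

  0: obs=y cand={0,1,2,4} pick 0 [start]
  1: obs=y cand={0,1,2,4} pick 1 [0->1 ok]
  2: obs=y cand={0,1,2,4} pick 0 [1->0 ok]
  3: obs=y cand={0,1,2,4} pick 1 [0->1 ok]
  4: obs=y cand={0,1,2,4} pick 2 [1->2 ok]
  5: obs=y cand={0,1,2,4} pick 0 [2->0 ok]
  6: obs=y cand={0,1,2,4} pick 1 [0->1 ok]
  7: obs=x cand={3,5} pick 3 [1->3 ok]
  8: obs=y cand={0,1,2,4} pick 0 [3->0 ok]
  9: obs=x cand={3,5} pick 3 [0->3 ok]
  10: obs=y cand={0,1,2,4} pick 2 [3->2 ok]
  11: obs=y cand={0,1,2,4} pick 1 [2->1 ok]
  12: obs=x cand={3,5} pick 3 [1->3 ok]
  13: obs=y cand={0,1,2,4} pick 2 [3->2 ok]
  14: obs=y cand={0,1,2,4} pick 1 [2->1 ok]
  15: obs=y cand={0,1,2,4} pick 0 [1->0 ok]
  16: obs=y cand={0,1,2,4} pick 1 [0->1 ok]

0,1,0,1,2,0,1,3,0,3,2,1,3,2,1,0,1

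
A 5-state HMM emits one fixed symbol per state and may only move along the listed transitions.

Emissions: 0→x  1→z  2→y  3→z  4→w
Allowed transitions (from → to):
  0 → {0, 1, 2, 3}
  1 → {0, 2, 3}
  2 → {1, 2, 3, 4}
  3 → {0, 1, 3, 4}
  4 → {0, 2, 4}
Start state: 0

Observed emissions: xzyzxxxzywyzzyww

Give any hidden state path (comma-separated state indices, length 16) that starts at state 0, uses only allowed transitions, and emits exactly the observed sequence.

0,1,2,1,0,0,0,1,2,4,2,3,1,2,4,4

  0: obs=x cand={0} pick 0 [start]
  1: obs=z cand={1,3} pick 1 [0->1 ok]
  2: obs=y cand={2} pick 2 [1->2 ok]
  3: obs=z cand={1,3} pick 1 [2->1 ok]
  4: obs=x cand={0} pick 0 [1->0 ok]
  5: obs=x cand={0} pick 0 [0->0 ok]
  6: obs=x cand={0} pick 0 [0->0 ok]
  7: obs=z cand={1,3} pick 1 [0->1 ok]
  8: obs=y cand={2} pick 2 [1->2 ok]
  9: obs=w cand={4} pick 4 [2->4 ok]
  10: obs=y cand={2} pick 2 [4->2 ok]
  11: obs=z cand={1,3} pick 3 [2->3 ok]
  12: obs=z cand={1,3} pick 1 [3->1 ok]
  13: obs=y cand={2} pick 2 [1->2 ok]
  14: obs=w cand={4} pick 4 [2->4 ok]
  15: obs=w cand={4} pick 4 [4->4 ok]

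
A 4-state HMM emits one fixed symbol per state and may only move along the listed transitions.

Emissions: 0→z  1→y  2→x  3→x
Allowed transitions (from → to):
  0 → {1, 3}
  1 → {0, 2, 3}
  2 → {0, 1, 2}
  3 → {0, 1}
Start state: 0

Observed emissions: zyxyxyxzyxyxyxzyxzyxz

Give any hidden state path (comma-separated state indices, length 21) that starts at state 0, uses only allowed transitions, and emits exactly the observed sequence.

0,1,2,1,3,1,3,0,1,3,1,2,1,2,0,1,3,0,1,3,0

  pos 0: z in {0}, choose 0; start
  pos 1: y in {1}, choose 1; 0->1 ok
  pos 2: x in {2,3}, choose 2; 1->2 ok
  pos 3: y in {1}, choose 1; 2->1 ok
  pos 4: x in {2,3}, choose 3; 1->3 ok
  pos 5: y in {1}, choose 1; 3->1 ok
  pos 6: x in {2,3}, choose 3; 1->3 ok
  pos 7: z in {0}, choose 0; 3->0 ok
  pos 8: y in {1}, choose 1; 0->1 ok
  pos 9: x in {2,3}, choose 3; 1->3 ok
  pos 10: y in {1}, choose 1; 3->1 ok
  pos 11: x in {2,3}, choose 2; 1->2 ok
  pos 12: y in {1}, choose 1; 2->1 ok
  pos 13: x in {2,3}, choose 2; 1->2 ok
  pos 14: z in {0}, choose 0; 2->0 ok
  pos 15: y in {1}, choose 1; 0->1 ok
  pos 16: x in {2,3}, choose 3; 1->3 ok
  pos 17: z in {0}, choose 0; 3->0 ok
  pos 18: y in {1}, choose 1; 0->1 ok
  pos 19: x in {2,3}, choose 3; 1->3 ok
  pos 20: z in {0}, choose 0; 3->0 ok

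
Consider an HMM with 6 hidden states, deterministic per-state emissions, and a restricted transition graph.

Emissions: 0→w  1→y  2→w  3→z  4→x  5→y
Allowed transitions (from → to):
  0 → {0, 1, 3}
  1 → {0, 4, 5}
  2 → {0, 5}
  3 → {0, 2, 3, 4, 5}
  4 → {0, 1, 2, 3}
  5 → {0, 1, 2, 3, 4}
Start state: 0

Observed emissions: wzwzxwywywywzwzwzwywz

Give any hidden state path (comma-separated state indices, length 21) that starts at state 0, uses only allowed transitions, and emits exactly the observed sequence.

0,3,0,3,4,2,5,2,5,2,5,0,3,0,3,0,3,0,1,0,3

  0: obs=w cand={0,2} pick 0 [start]
  1: obs=z cand={3} pick 3 [0->3 ok]
  2: obs=w cand={0,2} pick 0 [3->0 ok]
  3: obs=z cand={3} pick 3 [0->3 ok]
  4: obs=x cand={4} pick 4 [3->4 ok]
  5: obs=w cand={0,2} pick 2 [4->2 ok]
  6: obs=y cand={1,5} pick 5 [2->5 ok]
  7: obs=w cand={0,2} pick 2 [5->2 ok]
  8: obs=y cand={1,5} pick 5 [2->5 ok]
  9: obs=w cand={0,2} pick 2 [5->2 ok]
  10: obs=y cand={1,5} pick 5 [2->5 ok]
  11: obs=w cand={0,2} pick 0 [5->0 ok]
  12: obs=z cand={3} pick 3 [0->3 ok]
  13: obs=w cand={0,2} pick 0 [3->0 ok]
  14: obs=z cand={3} pick 3 [0->3 ok]
  15: obs=w cand={0,2} pick 0 [3->0 ok]
  16: obs=z cand={3} pick 3 [0->3 ok]
  17: obs=w cand={0,2} pick 0 [3->0 ok]
  18: obs=y cand={1,5} pick 1 [0->1 ok]
  19: obs=w cand={0,2} pick 0 [1->0 ok]
  20: obs=z cand={3} pick 3 [0->3 ok]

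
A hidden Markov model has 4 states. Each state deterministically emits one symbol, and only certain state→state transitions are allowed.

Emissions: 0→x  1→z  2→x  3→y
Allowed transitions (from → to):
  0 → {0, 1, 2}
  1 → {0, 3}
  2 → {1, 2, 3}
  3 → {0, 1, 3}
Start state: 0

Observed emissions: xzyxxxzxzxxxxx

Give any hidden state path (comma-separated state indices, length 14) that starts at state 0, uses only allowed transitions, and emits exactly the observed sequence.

  [0] x  {0,2}  => 0  start
  [1] z  {1}  => 1  0->1 ok
  [2] y  {3}  => 3  1->3 ok
  [3] x  {0,2}  => 0  3->0 ok
  [4] x  {0,2}  => 0  0->0 ok
  [5] x  {0,2}  => 2  0->2 ok
  [6] z  {1}  => 1  2->1 ok
  [7] x  {0,2}  => 0  1->0 ok
  [8] z  {1}  => 1  0->1 ok
  [9] x  {0,2}  => 0  1->0 ok
  [10] x  {0,2}  => 0  0->0 ok
  [11] x  {0,2}  => 0  0->0 ok
  [12] x  {0,2}  => 2  0->2 ok
  [13] x  {0,2}  => 2  2->2 ok

0,1,3,0,0,2,1,0,1,0,0,0,2,2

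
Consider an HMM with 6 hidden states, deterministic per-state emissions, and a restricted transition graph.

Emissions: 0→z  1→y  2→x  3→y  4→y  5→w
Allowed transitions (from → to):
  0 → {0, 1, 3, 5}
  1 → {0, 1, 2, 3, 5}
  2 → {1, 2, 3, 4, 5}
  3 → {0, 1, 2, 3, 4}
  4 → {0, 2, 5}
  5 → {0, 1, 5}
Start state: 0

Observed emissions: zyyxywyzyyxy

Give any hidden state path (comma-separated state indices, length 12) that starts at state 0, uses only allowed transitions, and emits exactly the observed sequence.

  t0 'z' -> {0}, take 0 (start)
  t1 'y' -> {1,3,4}, take 1 (0->1 ok)
  t2 'y' -> {1,3,4}, take 1 (1->1 ok)
  t3 'x' -> {2}, take 2 (1->2 ok)
  t4 'y' -> {1,3,4}, take 1 (2->1 ok)
  t5 'w' -> {5}, take 5 (1->5 ok)
  t6 'y' -> {1,3,4}, take 1 (5->1 ok)
  t7 'z' -> {0}, take 0 (1->0 ok)
  t8 'y' -> {1,3,4}, take 3 (0->3 ok)
  t9 'y' -> {1,3,4}, take 4 (3->4 ok)
  t10 'x' -> {2}, take 2 (4->2 ok)
  t11 'y' -> {1,3,4}, take 3 (2->3 ok)

0,1,1,2,1,5,1,0,3,4,2,3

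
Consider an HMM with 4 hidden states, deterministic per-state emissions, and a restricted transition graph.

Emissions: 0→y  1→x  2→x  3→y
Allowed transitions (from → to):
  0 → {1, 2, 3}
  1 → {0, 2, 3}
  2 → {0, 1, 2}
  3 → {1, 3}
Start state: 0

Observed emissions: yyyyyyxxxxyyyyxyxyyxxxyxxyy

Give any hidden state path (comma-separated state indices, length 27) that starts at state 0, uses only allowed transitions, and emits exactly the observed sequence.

  t0 'y' -> {0,3}, take 0 (start)
  t1 'y' -> {0,3}, take 3 (0->3 ok)
  t2 'y' -> {0,3}, take 3 (3->3 ok)
  t3 'y' -> {0,3}, take 3 (3->3 ok)
  t4 'y' -> {0,3}, take 3 (3->3 ok)
  t5 'y' -> {0,3}, take 3 (3->3 ok)
  t6 'x' -> {1,2}, take 1 (3->1 ok)
  t7 'x' -> {1,2}, take 2 (1->2 ok)
  t8 'x' -> {1,2}, take 2 (2->2 ok)
  t9 'x' -> {1,2}, take 1 (2->1 ok)
  t10 'y' -> {0,3}, take 3 (1->3 ok)
  t11 'y' -> {0,3}, take 3 (3->3 ok)
  t12 'y' -> {0,3}, take 3 (3->3 ok)
  t13 'y' -> {0,3}, take 3 (3->3 ok)
  t14 'x' -> {1,2}, take 1 (3->1 ok)
  t15 'y' -> {0,3}, take 0 (1->0 ok)
  t16 'x' -> {1,2}, take 2 (0->2 ok)
  t17 'y' -> {0,3}, take 0 (2->0 ok)
  t18 'y' -> {0,3}, take 3 (0->3 ok)
  t19 'x' -> {1,2}, take 1 (3->1 ok)
  t20 'x' -> {1,2}, take 2 (1->2 ok)
  t21 'x' -> {1,2}, take 2 (2->2 ok)
  t22 'y' -> {0,3}, take 0 (2->0 ok)
  t23 'x' -> {1,2}, take 2 (0->2 ok)
  t24 'x' -> {1,2}, take 1 (2->1 ok)
  t25 'y' -> {0,3}, take 3 (1->3 ok)
  t26 'y' -> {0,3}, take 3 (3->3 ok)

0,3,3,3,3,3,1,2,2,1,3,3,3,3,1,0,2,0,3,1,2,2,0,2,1,3,3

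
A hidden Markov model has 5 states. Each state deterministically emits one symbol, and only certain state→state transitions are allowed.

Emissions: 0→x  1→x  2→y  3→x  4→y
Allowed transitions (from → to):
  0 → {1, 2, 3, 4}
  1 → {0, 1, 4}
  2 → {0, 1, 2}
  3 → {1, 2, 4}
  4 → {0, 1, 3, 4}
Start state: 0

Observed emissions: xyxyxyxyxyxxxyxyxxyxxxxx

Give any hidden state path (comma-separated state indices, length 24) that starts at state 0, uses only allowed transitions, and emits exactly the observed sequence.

  pos 0: x in {0,1,3}, choose 0; start
  pos 1: y in {2,4}, choose 2; 0->2 ok
  pos 2: x in {0,1,3}, choose 0; 2->0 ok
  pos 3: y in {2,4}, choose 2; 0->2 ok
  pos 4: x in {0,1,3}, choose 1; 2->1 ok
  pos 5: y in {2,4}, choose 4; 1->4 ok
  pos 6: x in {0,1,3}, choose 0; 4->0 ok
  pos 7: y in {2,4}, choose 4; 0->4 ok
  pos 8: x in {0,1,3}, choose 0; 4->0 ok
  pos 9: y in {2,4}, choose 4; 0->4 ok
  pos 10: x in {0,1,3}, choose 1; 4->1 ok
  pos 11: x in {0,1,3}, choose 0; 1->0 ok
  pos 12: x in {0,1,3}, choose 1; 0->1 ok
  pos 13: y in {2,4}, choose 4; 1->4 ok
  pos 14: x in {0,1,3}, choose 3; 4->3 ok
  pos 15: y in {2,4}, choose 4; 3->4 ok
  pos 16: x in {0,1,3}, choose 0; 4->0 ok
  pos 17: x in {0,1,3}, choose 1; 0->1 ok
  pos 18: y in {2,4}, choose 4; 1->4 ok
  pos 19: x in {0,1,3}, choose 1; 4->1 ok
  pos 20: x in {0,1,3}, choose 1; 1->1 ok
  pos 21: x in {0,1,3}, choose 1; 1->1 ok
  pos 22: x in {0,1,3}, choose 1; 1->1 ok
  pos 23: x in {0,1,3}, choose 1; 1->1 ok

0,2,0,2,1,4,0,4,0,4,1,0,1,4,3,4,0,1,4,1,1,1,1,1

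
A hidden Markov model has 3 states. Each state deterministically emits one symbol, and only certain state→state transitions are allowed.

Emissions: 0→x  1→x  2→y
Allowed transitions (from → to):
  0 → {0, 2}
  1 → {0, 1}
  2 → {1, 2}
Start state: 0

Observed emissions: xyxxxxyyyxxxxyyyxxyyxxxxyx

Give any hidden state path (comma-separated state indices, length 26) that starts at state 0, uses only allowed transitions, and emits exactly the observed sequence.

0,2,1,1,1,0,2,2,2,1,1,0,0,2,2,2,1,0,2,2,1,1,1,0,2,1

  pos 0: x in {0,1}, choose 0; start
  pos 1: y in {2}, choose 2; 0->2 ok
  pos 2: x in {0,1}, choose 1; 2->1 ok
  pos 3: x in {0,1}, choose 1; 1->1 ok
  pos 4: x in {0,1}, choose 1; 1->1 ok
  pos 5: x in {0,1}, choose 0; 1->0 ok
  pos 6: y in {2}, choose 2; 0->2 ok
  pos 7: y in {2}, choose 2; 2->2 ok
  pos 8: y in {2}, choose 2; 2->2 ok
  pos 9: x in {0,1}, choose 1; 2->1 ok
  pos 10: x in {0,1}, choose 1; 1->1 ok
  pos 11: x in {0,1}, choose 0; 1->0 ok
  pos 12: x in {0,1}, choose 0; 0->0 ok
  pos 13: y in {2}, choose 2; 0->2 ok
  pos 14: y in {2}, choose 2; 2->2 ok
  pos 15: y in {2}, choose 2; 2->2 ok
  pos 16: x in {0,1}, choose 1; 2->1 ok
  pos 17: x in {0,1}, choose 0; 1->0 ok
  pos 18: y in {2}, choose 2; 0->2 ok
  pos 19: y in {2}, choose 2; 2->2 ok
  pos 20: x in {0,1}, choose 1; 2->1 ok
  pos 21: x in {0,1}, choose 1; 1->1 ok
  pos 22: x in {0,1}, choose 1; 1->1 ok
  pos 23: x in {0,1}, choose 0; 1->0 ok
  pos 24: y in {2}, choose 2; 0->2 ok
  pos 25: x in {0,1}, choose 1; 2->1 ok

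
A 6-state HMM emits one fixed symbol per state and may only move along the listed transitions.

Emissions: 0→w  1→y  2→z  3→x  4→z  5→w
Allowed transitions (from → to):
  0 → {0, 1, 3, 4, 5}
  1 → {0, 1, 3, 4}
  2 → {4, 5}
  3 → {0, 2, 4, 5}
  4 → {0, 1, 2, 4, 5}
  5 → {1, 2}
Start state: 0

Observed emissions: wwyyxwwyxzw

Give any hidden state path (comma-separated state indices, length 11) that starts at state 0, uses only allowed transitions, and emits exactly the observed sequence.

  [0] w  {0,5}  => 0  start
  [1] w  {0,5}  => 0  0->0 ok
  [2] y  {1}  => 1  0->1 ok
  [3] y  {1}  => 1  1->1 ok
  [4] x  {3}  => 3  1->3 ok
  [5] w  {0,5}  => 0  3->0 ok
  [6] w  {0,5}  => 5  0->5 ok
  [7] y  {1}  => 1  5->1 ok
  [8] x  {3}  => 3  1->3 ok
  [9] z  {2,4}  => 2  3->2 ok
  [10] w  {0,5}  => 5  2->5 ok

0,0,1,1,3,0,5,1,3,2,5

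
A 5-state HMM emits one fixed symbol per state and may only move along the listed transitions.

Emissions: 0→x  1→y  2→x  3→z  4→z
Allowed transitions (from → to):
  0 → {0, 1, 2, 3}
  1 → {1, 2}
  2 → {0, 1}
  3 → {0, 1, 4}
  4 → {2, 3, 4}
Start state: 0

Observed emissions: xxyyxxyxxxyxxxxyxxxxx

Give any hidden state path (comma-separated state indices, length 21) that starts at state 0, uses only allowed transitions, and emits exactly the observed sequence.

  [0] x  {0,2}  => 0  start
  [1] x  {0,2}  => 2  0->2 ok
  [2] y  {1}  => 1  2->1 ok
  [3] y  {1}  => 1  1->1 ok
  [4] x  {0,2}  => 2  1->2 ok
  [5] x  {0,2}  => 0  2->0 ok
  [6] y  {1}  => 1  0->1 ok
  [7] x  {0,2}  => 2  1->2 ok
  [8] x  {0,2}  => 0  2->0 ok
  [9] x  {0,2}  => 0  0->0 ok
  [10] y  {1}  => 1  0->1 ok
  [11] x  {0,2}  => 2  1->2 ok
  [12] x  {0,2}  => 0  2->0 ok
  [13] x  {0,2}  => 0  0->0 ok
  [14] x  {0,2}  => 0  0->0 ok
  [15] y  {1}  => 1  0->1 ok
  [16] x  {0,2}  => 2  1->2 ok
  [17] x  {0,2}  => 0  2->0 ok
  [18] x  {0,2}  => 0  0->0 ok
  [19] x  {0,2}  => 0  0->0 ok
  [20] x  {0,2}  => 2  0->2 ok

0,2,1,1,2,0,1,2,0,0,1,2,0,0,0,1,2,0,0,0,2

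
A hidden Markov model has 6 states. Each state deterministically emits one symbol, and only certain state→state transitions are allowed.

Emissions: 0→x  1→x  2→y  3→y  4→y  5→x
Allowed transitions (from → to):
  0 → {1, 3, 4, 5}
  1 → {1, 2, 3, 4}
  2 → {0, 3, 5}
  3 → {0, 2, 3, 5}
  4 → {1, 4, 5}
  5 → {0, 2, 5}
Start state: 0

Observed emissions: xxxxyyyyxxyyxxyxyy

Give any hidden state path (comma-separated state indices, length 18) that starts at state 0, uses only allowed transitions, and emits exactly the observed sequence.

0,5,0,1,2,3,3,2,0,1,3,2,5,5,2,0,3,2

  0: obs=x cand={0,1,5} pick 0 [start]
  1: obs=x cand={0,1,5} pick 5 [0->5 ok]
  2: obs=x cand={0,1,5} pick 0 [5->0 ok]
  3: obs=x cand={0,1,5} pick 1 [0->1 ok]
  4: obs=y cand={2,3,4} pick 2 [1->2 ok]
  5: obs=y cand={2,3,4} pick 3 [2->3 ok]
  6: obs=y cand={2,3,4} pick 3 [3->3 ok]
  7: obs=y cand={2,3,4} pick 2 [3->2 ok]
  8: obs=x cand={0,1,5} pick 0 [2->0 ok]
  9: obs=x cand={0,1,5} pick 1 [0->1 ok]
  10: obs=y cand={2,3,4} pick 3 [1->3 ok]
  11: obs=y cand={2,3,4} pick 2 [3->2 ok]
  12: obs=x cand={0,1,5} pick 5 [2->5 ok]
  13: obs=x cand={0,1,5} pick 5 [5->5 ok]
  14: obs=y cand={2,3,4} pick 2 [5->2 ok]
  15: obs=x cand={0,1,5} pick 0 [2->0 ok]
  16: obs=y cand={2,3,4} pick 3 [0->3 ok]
  17: obs=y cand={2,3,4} pick 2 [3->2 ok]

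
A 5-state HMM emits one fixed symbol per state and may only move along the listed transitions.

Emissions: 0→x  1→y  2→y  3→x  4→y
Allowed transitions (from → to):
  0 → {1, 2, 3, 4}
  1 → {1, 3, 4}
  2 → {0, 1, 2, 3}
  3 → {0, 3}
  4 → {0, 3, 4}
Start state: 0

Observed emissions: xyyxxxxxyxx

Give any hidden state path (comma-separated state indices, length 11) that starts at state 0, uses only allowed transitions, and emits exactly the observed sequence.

0,1,4,3,3,3,3,0,2,0,3

  pos 0: x in {0,3}, choose 0; start
  pos 1: y in {1,2,4}, choose 1; 0->1 ok
  pos 2: y in {1,2,4}, choose 4; 1->4 ok
  pos 3: x in {0,3}, choose 3; 4->3 ok
  pos 4: x in {0,3}, choose 3; 3->3 ok
  pos 5: x in {0,3}, choose 3; 3->3 ok
  pos 6: x in {0,3}, choose 3; 3->3 ok
  pos 7: x in {0,3}, choose 0; 3->0 ok
  pos 8: y in {1,2,4}, choose 2; 0->2 ok
  pos 9: x in {0,3}, choose 0; 2->0 ok
  pos 10: x in {0,3}, choose 3; 0->3 ok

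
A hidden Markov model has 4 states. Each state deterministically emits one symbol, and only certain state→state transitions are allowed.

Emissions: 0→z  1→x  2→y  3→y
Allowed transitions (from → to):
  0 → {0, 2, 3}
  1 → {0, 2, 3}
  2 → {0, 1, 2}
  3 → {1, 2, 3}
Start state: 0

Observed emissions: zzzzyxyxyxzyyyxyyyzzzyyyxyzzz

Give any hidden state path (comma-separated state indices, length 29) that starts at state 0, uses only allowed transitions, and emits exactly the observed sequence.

0,0,0,0,3,1,2,1,3,1,0,3,3,2,1,2,2,2,0,0,0,3,3,2,1,2,0,0,0

  pos 0: z in {0}, choose 0; start
  pos 1: z in {0}, choose 0; 0->0 ok
  pos 2: z in {0}, choose 0; 0->0 ok
  pos 3: z in {0}, choose 0; 0->0 ok
  pos 4: y in {2,3}, choose 3; 0->3 ok
  pos 5: x in {1}, choose 1; 3->1 ok
  pos 6: y in {2,3}, choose 2; 1->2 ok
  pos 7: x in {1}, choose 1; 2->1 ok
  pos 8: y in {2,3}, choose 3; 1->3 ok
  pos 9: x in {1}, choose 1; 3->1 ok
  pos 10: z in {0}, choose 0; 1->0 ok
  pos 11: y in {2,3}, choose 3; 0->3 ok
  pos 12: y in {2,3}, choose 3; 3->3 ok
  pos 13: y in {2,3}, choose 2; 3->2 ok
  pos 14: x in {1}, choose 1; 2->1 ok
  pos 15: y in {2,3}, choose 2; 1->2 ok
  pos 16: y in {2,3}, choose 2; 2->2 ok
  pos 17: y in {2,3}, choose 2; 2->2 ok
  pos 18: z in {0}, choose 0; 2->0 ok
  pos 19: z in {0}, choose 0; 0->0 ok
  pos 20: z in {0}, choose 0; 0->0 ok
  pos 21: y in {2,3}, choose 3; 0->3 ok
  pos 22: y in {2,3}, choose 3; 3->3 ok
  pos 23: y in {2,3}, choose 2; 3->2 ok
  pos 24: x in {1}, choose 1; 2->1 ok
  pos 25: y in {2,3}, choose 2; 1->2 ok
  pos 26: z in {0}, choose 0; 2->0 ok
  pos 27: z in {0}, choose 0; 0->0 ok
  pos 28: z in {0}, choose 0; 0->0 ok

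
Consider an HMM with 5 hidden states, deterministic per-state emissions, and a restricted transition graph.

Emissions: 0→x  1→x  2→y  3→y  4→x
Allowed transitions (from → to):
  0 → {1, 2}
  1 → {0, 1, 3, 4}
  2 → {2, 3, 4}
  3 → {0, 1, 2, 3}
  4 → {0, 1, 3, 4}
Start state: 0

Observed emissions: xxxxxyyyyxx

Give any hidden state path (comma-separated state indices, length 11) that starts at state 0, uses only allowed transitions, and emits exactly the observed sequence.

0,1,0,1,0,2,3,3,3,0,1

  t0 'x' -> {0,1,4}, take 0 (start)
  t1 'x' -> {0,1,4}, take 1 (0->1 ok)
  t2 'x' -> {0,1,4}, take 0 (1->0 ok)
  t3 'x' -> {0,1,4}, take 1 (0->1 ok)
  t4 'x' -> {0,1,4}, take 0 (1->0 ok)
  t5 'y' -> {2,3}, take 2 (0->2 ok)
  t6 'y' -> {2,3}, take 3 (2->3 ok)
  t7 'y' -> {2,3}, take 3 (3->3 ok)
  t8 'y' -> {2,3}, take 3 (3->3 ok)
  t9 'x' -> {0,1,4}, take 0 (3->0 ok)
  t10 'x' -> {0,1,4}, take 1 (0->1 ok)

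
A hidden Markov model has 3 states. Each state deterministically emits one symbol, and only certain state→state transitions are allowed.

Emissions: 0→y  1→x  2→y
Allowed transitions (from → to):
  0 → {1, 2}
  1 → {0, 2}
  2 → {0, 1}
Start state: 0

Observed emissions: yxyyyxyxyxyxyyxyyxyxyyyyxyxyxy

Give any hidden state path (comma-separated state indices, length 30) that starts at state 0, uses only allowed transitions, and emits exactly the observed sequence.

  0: obs=y cand={0,2} pick 0 [start]
  1: obs=x cand={1} pick 1 [0->1 ok]
  2: obs=y cand={0,2} pick 2 [1->2 ok]
  3: obs=y cand={0,2} pick 0 [2->0 ok]
  4: obs=y cand={0,2} pick 2 [0->2 ok]
  5: obs=x cand={1} pick 1 [2->1 ok]
  6: obs=y cand={0,2} pick 2 [1->2 ok]
  7: obs=x cand={1} pick 1 [2->1 ok]
  8: obs=y cand={0,2} pick 0 [1->0 ok]
  9: obs=x cand={1} pick 1 [0->1 ok]
  10: obs=y cand={0,2} pick 0 [1->0 ok]
  11: obs=x cand={1} pick 1 [0->1 ok]
  12: obs=y cand={0,2} pick 0 [1->0 ok]
  13: obs=y cand={0,2} pick 2 [0->2 ok]
  14: obs=x cand={1} pick 1 [2->1 ok]
  15: obs=y cand={0,2} pick 0 [1->0 ok]
  16: obs=y cand={0,2} pick 2 [0->2 ok]
  17: obs=x cand={1} pick 1 [2->1 ok]
  18: obs=y cand={0,2} pick 0 [1->0 ok]
  19: obs=x cand={1} pick 1 [0->1 ok]
  20: obs=y cand={0,2} pick 0 [1->0 ok]
  21: obs=y cand={0,2} pick 2 [0->2 ok]
  22: obs=y cand={0,2} pick 0 [2->0 ok]
  23: obs=y cand={0,2} pick 2 [0->2 ok]
  24: obs=x cand={1} pick 1 [2->1 ok]
  25: obs=y cand={0,2} pick 0 [1->0 ok]
  26: obs=x cand={1} pick 1 [0->1 ok]
  27: obs=y cand={0,2} pick 2 [1->2 ok]
  28: obs=x cand={1} pick 1 [2->1 ok]
  29: obs=y cand={0,2} pick 2 [1->2 ok]

0,1,2,0,2,1,2,1,0,1,0,1,0,2,1,0,2,1,0,1,0,2,0,2,1,0,1,2,1,2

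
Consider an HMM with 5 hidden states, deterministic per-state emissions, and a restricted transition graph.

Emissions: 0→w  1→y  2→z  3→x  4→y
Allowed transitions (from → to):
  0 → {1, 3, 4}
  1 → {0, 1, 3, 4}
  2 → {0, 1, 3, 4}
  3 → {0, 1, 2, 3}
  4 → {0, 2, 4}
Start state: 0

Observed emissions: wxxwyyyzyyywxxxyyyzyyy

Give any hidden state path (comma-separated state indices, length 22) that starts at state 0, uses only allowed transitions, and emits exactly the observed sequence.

0,3,3,0,4,4,4,2,4,4,4,0,3,3,3,1,1,4,2,1,1,4

  0: obs=w cand={0} pick 0 [start]
  1: obs=x cand={3} pick 3 [0->3 ok]
  2: obs=x cand={3} pick 3 [3->3 ok]
  3: obs=w cand={0} pick 0 [3->0 ok]
  4: obs=y cand={1,4} pick 4 [0->4 ok]
  5: obs=y cand={1,4} pick 4 [4->4 ok]
  6: obs=y cand={1,4} pick 4 [4->4 ok]
  7: obs=z cand={2} pick 2 [4->2 ok]
  8: obs=y cand={1,4} pick 4 [2->4 ok]
  9: obs=y cand={1,4} pick 4 [4->4 ok]
  10: obs=y cand={1,4} pick 4 [4->4 ok]
  11: obs=w cand={0} pick 0 [4->0 ok]
  12: obs=x cand={3} pick 3 [0->3 ok]
  13: obs=x cand={3} pick 3 [3->3 ok]
  14: obs=x cand={3} pick 3 [3->3 ok]
  15: obs=y cand={1,4} pick 1 [3->1 ok]
  16: obs=y cand={1,4} pick 1 [1->1 ok]
  17: obs=y cand={1,4} pick 4 [1->4 ok]
  18: obs=z cand={2} pick 2 [4->2 ok]
  19: obs=y cand={1,4} pick 1 [2->1 ok]
  20: obs=y cand={1,4} pick 1 [1->1 ok]
  21: obs=y cand={1,4} pick 4 [1->4 ok]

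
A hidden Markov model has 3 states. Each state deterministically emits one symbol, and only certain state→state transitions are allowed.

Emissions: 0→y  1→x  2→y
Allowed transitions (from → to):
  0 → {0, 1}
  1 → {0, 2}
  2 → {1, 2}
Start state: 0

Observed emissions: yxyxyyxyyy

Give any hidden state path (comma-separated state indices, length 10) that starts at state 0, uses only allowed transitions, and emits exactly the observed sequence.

  t0 'y' -> {0,2}, take 0 (start)
  t1 'x' -> {1}, take 1 (0->1 ok)
  t2 'y' -> {0,2}, take 2 (1->2 ok)
  t3 'x' -> {1}, take 1 (2->1 ok)
  t4 'y' -> {0,2}, take 2 (1->2 ok)
  t5 'y' -> {0,2}, take 2 (2->2 ok)
  t6 'x' -> {1}, take 1 (2->1 ok)
  t7 'y' -> {0,2}, take 0 (1->0 ok)
  t8 'y' -> {0,2}, take 0 (0->0 ok)
  t9 'y' -> {0,2}, take 0 (0->0 ok)

0,1,2,1,2,2,1,0,0,0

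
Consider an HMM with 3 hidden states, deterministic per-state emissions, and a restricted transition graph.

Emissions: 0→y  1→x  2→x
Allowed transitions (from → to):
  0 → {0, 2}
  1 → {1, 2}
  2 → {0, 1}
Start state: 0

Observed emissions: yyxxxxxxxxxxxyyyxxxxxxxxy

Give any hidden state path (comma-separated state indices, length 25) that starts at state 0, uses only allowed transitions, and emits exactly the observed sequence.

  0: obs=y cand={0} pick 0 [start]
  1: obs=y cand={0} pick 0 [0->0 ok]
  2: obs=x cand={1,2} pick 2 [0->2 ok]
  3: obs=x cand={1,2} pick 1 [2->1 ok]
  4: obs=x cand={1,2} pick 1 [1->1 ok]
  5: obs=x cand={1,2} pick 1 [1->1 ok]
  6: obs=x cand={1,2} pick 2 [1->2 ok]
  7: obs=x cand={1,2} pick 1 [2->1 ok]
  8: obs=x cand={1,2} pick 1 [1->1 ok]
  9: obs=x cand={1,2} pick 1 [1->1 ok]
  10: obs=x cand={1,2} pick 1 [1->1 ok]
  11: obs=x cand={1,2} pick 1 [1->1 ok]
  12: obs=x cand={1,2} pick 2 [1->2 ok]
  13: obs=y cand={0} pick 0 [2->0 ok]
  14: obs=y cand={0} pick 0 [0->0 ok]
  15: obs=y cand={0} pick 0 [0->0 ok]
  16: obs=x cand={1,2} pick 2 [0->2 ok]
  17: obs=x cand={1,2} pick 1 [2->1 ok]
  18: obs=x cand={1,2} pick 2 [1->2 ok]
  19: obs=x cand={1,2} pick 1 [2->1 ok]
  20: obs=x cand={1,2} pick 2 [1->2 ok]
  21: obs=x cand={1,2} pick 1 [2->1 ok]
  22: obs=x cand={1,2} pick 1 [1->1 ok]
  23: obs=x cand={1,2} pick 2 [1->2 ok]
  24: obs=y cand={0} pick 0 [2->0 ok]

0,0,2,1,1,1,2,1,1,1,1,1,2,0,0,0,2,1,2,1,2,1,1,2,0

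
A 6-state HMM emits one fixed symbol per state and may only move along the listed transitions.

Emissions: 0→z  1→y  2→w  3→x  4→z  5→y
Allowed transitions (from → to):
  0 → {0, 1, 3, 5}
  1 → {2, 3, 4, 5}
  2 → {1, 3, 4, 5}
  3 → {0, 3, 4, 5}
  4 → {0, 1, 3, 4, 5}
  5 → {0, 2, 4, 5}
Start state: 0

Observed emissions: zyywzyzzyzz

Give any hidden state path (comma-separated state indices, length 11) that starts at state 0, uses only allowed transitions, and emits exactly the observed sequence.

  pos 0: z in {0,4}, choose 0; start
  pos 1: y in {1,5}, choose 5; 0->5 ok
  pos 2: y in {1,5}, choose 5; 5->5 ok
  pos 3: w in {2}, choose 2; 5->2 ok
  pos 4: z in {0,4}, choose 4; 2->4 ok
  pos 5: y in {1,5}, choose 5; 4->5 ok
  pos 6: z in {0,4}, choose 4; 5->4 ok
  pos 7: z in {0,4}, choose 4; 4->4 ok
  pos 8: y in {1,5}, choose 5; 4->5 ok
  pos 9: z in {0,4}, choose 4; 5->4 ok
  pos 10: z in {0,4}, choose 0; 4->0 ok

0,5,5,2,4,5,4,4,5,4,0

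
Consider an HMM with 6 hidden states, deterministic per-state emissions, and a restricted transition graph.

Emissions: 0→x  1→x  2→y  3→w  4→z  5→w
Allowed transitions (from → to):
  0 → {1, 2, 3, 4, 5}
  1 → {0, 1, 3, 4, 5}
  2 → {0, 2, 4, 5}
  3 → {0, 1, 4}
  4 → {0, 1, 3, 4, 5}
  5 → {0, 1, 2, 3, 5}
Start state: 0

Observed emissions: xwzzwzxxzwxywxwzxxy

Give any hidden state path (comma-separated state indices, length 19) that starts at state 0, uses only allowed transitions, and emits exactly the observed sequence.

0,3,4,4,3,4,1,1,4,3,0,2,5,1,3,4,1,0,2

  t0 'x' -> {0,1}, take 0 (start)
  t1 'w' -> {3,5}, take 3 (0->3 ok)
  t2 'z' -> {4}, take 4 (3->4 ok)
  t3 'z' -> {4}, take 4 (4->4 ok)
  t4 'w' -> {3,5}, take 3 (4->3 ok)
  t5 'z' -> {4}, take 4 (3->4 ok)
  t6 'x' -> {0,1}, take 1 (4->1 ok)
  t7 'x' -> {0,1}, take 1 (1->1 ok)
  t8 'z' -> {4}, take 4 (1->4 ok)
  t9 'w' -> {3,5}, take 3 (4->3 ok)
  t10 'x' -> {0,1}, take 0 (3->0 ok)
  t11 'y' -> {2}, take 2 (0->2 ok)
  t12 'w' -> {3,5}, take 5 (2->5 ok)
  t13 'x' -> {0,1}, take 1 (5->1 ok)
  t14 'w' -> {3,5}, take 3 (1->3 ok)
  t15 'z' -> {4}, take 4 (3->4 ok)
  t16 'x' -> {0,1}, take 1 (4->1 ok)
  t17 'x' -> {0,1}, take 0 (1->0 ok)
  t18 'y' -> {2}, take 2 (0->2 ok)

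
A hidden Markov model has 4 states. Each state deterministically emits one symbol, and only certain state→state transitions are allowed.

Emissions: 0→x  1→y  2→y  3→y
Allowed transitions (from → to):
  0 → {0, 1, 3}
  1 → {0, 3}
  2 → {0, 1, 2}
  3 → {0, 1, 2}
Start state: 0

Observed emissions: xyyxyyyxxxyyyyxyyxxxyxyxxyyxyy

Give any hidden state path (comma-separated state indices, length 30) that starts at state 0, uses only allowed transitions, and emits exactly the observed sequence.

0,1,3,0,3,1,3,0,0,0,1,3,1,3,0,1,3,0,0,0,3,0,3,0,0,3,1,0,1,3

  t0 'x' -> {0}, take 0 (start)
  t1 'y' -> {1,2,3}, take 1 (0->1 ok)
  t2 'y' -> {1,2,3}, take 3 (1->3 ok)
  t3 'x' -> {0}, take 0 (3->0 ok)
  t4 'y' -> {1,2,3}, take 3 (0->3 ok)
  t5 'y' -> {1,2,3}, take 1 (3->1 ok)
  t6 'y' -> {1,2,3}, take 3 (1->3 ok)
  t7 'x' -> {0}, take 0 (3->0 ok)
  t8 'x' -> {0}, take 0 (0->0 ok)
  t9 'x' -> {0}, take 0 (0->0 ok)
  t10 'y' -> {1,2,3}, take 1 (0->1 ok)
  t11 'y' -> {1,2,3}, take 3 (1->3 ok)
  t12 'y' -> {1,2,3}, take 1 (3->1 ok)
  t13 'y' -> {1,2,3}, take 3 (1->3 ok)
  t14 'x' -> {0}, take 0 (3->0 ok)
  t15 'y' -> {1,2,3}, take 1 (0->1 ok)
  t16 'y' -> {1,2,3}, take 3 (1->3 ok)
  t17 'x' -> {0}, take 0 (3->0 ok)
  t18 'x' -> {0}, take 0 (0->0 ok)
  t19 'x' -> {0}, take 0 (0->0 ok)
  t20 'y' -> {1,2,3}, take 3 (0->3 ok)
  t21 'x' -> {0}, take 0 (3->0 ok)
  t22 'y' -> {1,2,3}, take 3 (0->3 ok)
  t23 'x' -> {0}, take 0 (3->0 ok)
  t24 'x' -> {0}, take 0 (0->0 ok)
  t25 'y' -> {1,2,3}, take 3 (0->3 ok)
  t26 'y' -> {1,2,3}, take 1 (3->1 ok)
  t27 'x' -> {0}, take 0 (1->0 ok)
  t28 'y' -> {1,2,3}, take 1 (0->1 ok)
  t29 'y' -> {1,2,3}, take 3 (1->3 ok)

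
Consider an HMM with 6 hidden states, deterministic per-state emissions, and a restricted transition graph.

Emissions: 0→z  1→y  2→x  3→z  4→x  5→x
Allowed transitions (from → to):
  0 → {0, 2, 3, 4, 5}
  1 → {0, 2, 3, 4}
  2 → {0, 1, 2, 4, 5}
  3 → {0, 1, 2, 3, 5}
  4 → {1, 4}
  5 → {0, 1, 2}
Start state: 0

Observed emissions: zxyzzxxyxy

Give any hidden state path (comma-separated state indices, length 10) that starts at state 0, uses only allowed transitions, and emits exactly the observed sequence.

0,4,1,3,0,2,4,1,4,1

  [0] z  {0,3}  => 0  start
  [1] x  {2,4,5}  => 4  0->4 ok
  [2] y  {1}  => 1  4->1 ok
  [3] z  {0,3}  => 3  1->3 ok
  [4] z  {0,3}  => 0  3->0 ok
  [5] x  {2,4,5}  => 2  0->2 ok
  [6] x  {2,4,5}  => 4  2->4 ok
  [7] y  {1}  => 1  4->1 ok
  [8] x  {2,4,5}  => 4  1->4 ok
  [9] y  {1}  => 1  4->1 ok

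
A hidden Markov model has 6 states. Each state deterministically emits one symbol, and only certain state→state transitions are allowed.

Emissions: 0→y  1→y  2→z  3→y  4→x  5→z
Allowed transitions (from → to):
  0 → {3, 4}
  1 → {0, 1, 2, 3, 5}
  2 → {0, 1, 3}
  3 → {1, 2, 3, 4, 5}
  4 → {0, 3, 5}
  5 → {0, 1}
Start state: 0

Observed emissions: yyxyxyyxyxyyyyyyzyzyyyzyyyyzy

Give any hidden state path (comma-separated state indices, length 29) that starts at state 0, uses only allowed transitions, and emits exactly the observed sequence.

0,3,4,0,4,0,3,4,0,4,3,3,3,1,3,3,5,1,5,1,1,1,5,0,3,3,1,2,0

  pos 0: y in {0,1,3}, choose 0; start
  pos 1: y in {0,1,3}, choose 3; 0->3 ok
  pos 2: x in {4}, choose 4; 3->4 ok
  pos 3: y in {0,1,3}, choose 0; 4->0 ok
  pos 4: x in {4}, choose 4; 0->4 ok
  pos 5: y in {0,1,3}, choose 0; 4->0 ok
  pos 6: y in {0,1,3}, choose 3; 0->3 ok
  pos 7: x in {4}, choose 4; 3->4 ok
  pos 8: y in {0,1,3}, choose 0; 4->0 ok
  pos 9: x in {4}, choose 4; 0->4 ok
  pos 10: y in {0,1,3}, choose 3; 4->3 ok
  pos 11: y in {0,1,3}, choose 3; 3->3 ok
  pos 12: y in {0,1,3}, choose 3; 3->3 ok
  pos 13: y in {0,1,3}, choose 1; 3->1 ok
  pos 14: y in {0,1,3}, choose 3; 1->3 ok
  pos 15: y in {0,1,3}, choose 3; 3->3 ok
  pos 16: z in {2,5}, choose 5; 3->5 ok
  pos 17: y in {0,1,3}, choose 1; 5->1 ok
  pos 18: z in {2,5}, choose 5; 1->5 ok
  pos 19: y in {0,1,3}, choose 1; 5->1 ok
  pos 20: y in {0,1,3}, choose 1; 1->1 ok
  pos 21: y in {0,1,3}, choose 1; 1->1 ok
  pos 22: z in {2,5}, choose 5; 1->5 ok
  pos 23: y in {0,1,3}, choose 0; 5->0 ok
  pos 24: y in {0,1,3}, choose 3; 0->3 ok
  pos 25: y in {0,1,3}, choose 3; 3->3 ok
  pos 26: y in {0,1,3}, choose 1; 3->1 ok
  pos 27: z in {2,5}, choose 2; 1->2 ok
  pos 28: y in {0,1,3}, choose 0; 2->0 ok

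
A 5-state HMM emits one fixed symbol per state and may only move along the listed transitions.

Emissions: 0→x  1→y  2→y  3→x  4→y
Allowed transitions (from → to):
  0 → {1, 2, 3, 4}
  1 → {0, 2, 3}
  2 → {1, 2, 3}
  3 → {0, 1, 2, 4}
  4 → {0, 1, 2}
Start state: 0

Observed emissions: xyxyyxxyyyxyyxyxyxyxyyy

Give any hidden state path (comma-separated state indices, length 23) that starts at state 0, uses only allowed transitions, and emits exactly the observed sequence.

0,4,0,2,2,3,0,4,2,1,3,2,2,3,1,0,2,3,4,0,2,1,2

  0: obs=x cand={0,3} pick 0 [start]
  1: obs=y cand={1,2,4} pick 4 [0->4 ok]
  2: obs=x cand={0,3} pick 0 [4->0 ok]
  3: obs=y cand={1,2,4} pick 2 [0->2 ok]
  4: obs=y cand={1,2,4} pick 2 [2->2 ok]
  5: obs=x cand={0,3} pick 3 [2->3 ok]
  6: obs=x cand={0,3} pick 0 [3->0 ok]
  7: obs=y cand={1,2,4} pick 4 [0->4 ok]
  8: obs=y cand={1,2,4} pick 2 [4->2 ok]
  9: obs=y cand={1,2,4} pick 1 [2->1 ok]
  10: obs=x cand={0,3} pick 3 [1->3 ok]
  11: obs=y cand={1,2,4} pick 2 [3->2 ok]
  12: obs=y cand={1,2,4} pick 2 [2->2 ok]
  13: obs=x cand={0,3} pick 3 [2->3 ok]
  14: obs=y cand={1,2,4} pick 1 [3->1 ok]
  15: obs=x cand={0,3} pick 0 [1->0 ok]
  16: obs=y cand={1,2,4} pick 2 [0->2 ok]
  17: obs=x cand={0,3} pick 3 [2->3 ok]
  18: obs=y cand={1,2,4} pick 4 [3->4 ok]
  19: obs=x cand={0,3} pick 0 [4->0 ok]
  20: obs=y cand={1,2,4} pick 2 [0->2 ok]
  21: obs=y cand={1,2,4} pick 1 [2->1 ok]
  22: obs=y cand={1,2,4} pick 2 [1->2 ok]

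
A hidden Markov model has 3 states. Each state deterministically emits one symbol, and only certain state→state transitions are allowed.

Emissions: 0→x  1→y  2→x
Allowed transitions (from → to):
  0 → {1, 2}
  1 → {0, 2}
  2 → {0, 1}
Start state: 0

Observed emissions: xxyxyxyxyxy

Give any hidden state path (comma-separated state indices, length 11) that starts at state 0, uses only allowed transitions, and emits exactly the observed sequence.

  [0] x  {0,2}  => 0  start
  [1] x  {0,2}  => 2  0->2 ok
  [2] y  {1}  => 1  2->1 ok
  [3] x  {0,2}  => 2  1->2 ok
  [4] y  {1}  => 1  2->1 ok
  [5] x  {0,2}  => 2  1->2 ok
  [6] y  {1}  => 1  2->1 ok
  [7] x  {0,2}  => 2  1->2 ok
  [8] y  {1}  => 1  2->1 ok
  [9] x  {0,2}  => 0  1->0 ok
  [10] y  {1}  => 1  0->1 ok

0,2,1,2,1,2,1,2,1,0,1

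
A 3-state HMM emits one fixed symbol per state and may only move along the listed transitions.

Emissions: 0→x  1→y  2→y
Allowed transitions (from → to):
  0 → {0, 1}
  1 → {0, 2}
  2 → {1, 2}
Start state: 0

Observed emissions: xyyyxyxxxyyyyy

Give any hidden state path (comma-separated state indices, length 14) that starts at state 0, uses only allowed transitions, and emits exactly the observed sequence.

0,1,2,1,0,1,0,0,0,1,2,2,2,1

  [0] x  {0}  => 0  start
  [1] y  {1,2}  => 1  0->1 ok
  [2] y  {1,2}  => 2  1->2 ok
  [3] y  {1,2}  => 1  2->1 ok
  [4] x  {0}  => 0  1->0 ok
  [5] y  {1,2}  => 1  0->1 ok
  [6] x  {0}  => 0  1->0 ok
  [7] x  {0}  => 0  0->0 ok
  [8] x  {0}  => 0  0->0 ok
  [9] y  {1,2}  => 1  0->1 ok
  [10] y  {1,2}  => 2  1->2 ok
  [11] y  {1,2}  => 2  2->2 ok
  [12] y  {1,2}  => 2  2->2 ok
  [13] y  {1,2}  => 1  2->1 ok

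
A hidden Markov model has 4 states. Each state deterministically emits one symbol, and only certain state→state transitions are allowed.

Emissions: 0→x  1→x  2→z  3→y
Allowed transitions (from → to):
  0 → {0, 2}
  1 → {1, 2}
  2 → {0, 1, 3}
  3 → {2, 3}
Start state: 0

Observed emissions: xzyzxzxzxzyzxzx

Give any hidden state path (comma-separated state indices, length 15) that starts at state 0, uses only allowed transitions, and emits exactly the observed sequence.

0,2,3,2,0,2,0,2,1,2,3,2,0,2,1

  pos 0: x in {0,1}, choose 0; start
  pos 1: z in {2}, choose 2; 0->2 ok
  pos 2: y in {3}, choose 3; 2->3 ok
  pos 3: z in {2}, choose 2; 3->2 ok
  pos 4: x in {0,1}, choose 0; 2->0 ok
  pos 5: z in {2}, choose 2; 0->2 ok
  pos 6: x in {0,1}, choose 0; 2->0 ok
  pos 7: z in {2}, choose 2; 0->2 ok
  pos 8: x in {0,1}, choose 1; 2->1 ok
  pos 9: z in {2}, choose 2; 1->2 ok
  pos 10: y in {3}, choose 3; 2->3 ok
  pos 11: z in {2}, choose 2; 3->2 ok
  pos 12: x in {0,1}, choose 0; 2->0 ok
  pos 13: z in {2}, choose 2; 0->2 ok
  pos 14: x in {0,1}, choose 1; 2->1 ok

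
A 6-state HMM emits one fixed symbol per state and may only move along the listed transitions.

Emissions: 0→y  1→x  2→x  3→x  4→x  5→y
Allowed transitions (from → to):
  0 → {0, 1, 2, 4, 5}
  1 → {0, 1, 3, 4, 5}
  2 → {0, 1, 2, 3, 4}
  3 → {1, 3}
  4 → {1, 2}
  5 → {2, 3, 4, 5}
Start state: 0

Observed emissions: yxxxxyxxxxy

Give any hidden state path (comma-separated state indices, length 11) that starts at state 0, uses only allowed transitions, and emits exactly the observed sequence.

0,4,1,4,1,5,3,3,3,1,0

  0: obs=y cand={0,5} pick 0 [start]
  1: obs=x cand={1,2,3,4} pick 4 [0->4 ok]
  2: obs=x cand={1,2,3,4} pick 1 [4->1 ok]
  3: obs=x cand={1,2,3,4} pick 4 [1->4 ok]
  4: obs=x cand={1,2,3,4} pick 1 [4->1 ok]
  5: obs=y cand={0,5} pick 5 [1->5 ok]
  6: obs=x cand={1,2,3,4} pick 3 [5->3 ok]
  7: obs=x cand={1,2,3,4} pick 3 [3->3 ok]
  8: obs=x cand={1,2,3,4} pick 3 [3->3 ok]
  9: obs=x cand={1,2,3,4} pick 1 [3->1 ok]
  10: obs=y cand={0,5} pick 0 [1->0 ok]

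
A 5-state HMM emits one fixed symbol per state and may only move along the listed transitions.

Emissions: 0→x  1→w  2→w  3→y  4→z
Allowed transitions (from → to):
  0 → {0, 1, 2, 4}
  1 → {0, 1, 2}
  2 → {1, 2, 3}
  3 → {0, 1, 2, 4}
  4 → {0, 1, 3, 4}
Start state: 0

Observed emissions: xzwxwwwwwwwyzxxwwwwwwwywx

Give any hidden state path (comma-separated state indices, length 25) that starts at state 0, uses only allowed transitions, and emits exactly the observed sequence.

  [0] x  {0}  => 0  start
  [1] z  {4}  => 4  0->4 ok
  [2] w  {1,2}  => 1  4->1 ok
  [3] x  {0}  => 0  1->0 ok
  [4] w  {1,2}  => 2  0->2 ok
  [5] w  {1,2}  => 2  2->2 ok
  [6] w  {1,2}  => 2  2->2 ok
  [7] w  {1,2}  => 2  2->2 ok
  [8] w  {1,2}  => 1  2->1 ok
  [9] w  {1,2}  => 1  1->1 ok
  [10] w  {1,2}  => 2  1->2 ok
  [11] y  {3}  => 3  2->3 ok
  [12] z  {4}  => 4  3->4 ok
  [13] x  {0}  => 0  4->0 ok
  [14] x  {0}  => 0  0->0 ok
  [15] w  {1,2}  => 2  0->2 ok
  [16] w  {1,2}  => 2  2->2 ok
  [17] w  {1,2}  => 2  2->2 ok
  [18] w  {1,2}  => 2  2->2 ok
  [19] w  {1,2}  => 1  2->1 ok
  [20] w  {1,2}  => 1  1->1 ok
  [21] w  {1,2}  => 2  1->2 ok
  [22] y  {3}  => 3  2->3 ok
  [23] w  {1,2}  => 1  3->1 ok
  [24] x  {0}  => 0  1->0 ok

0,4,1,0,2,2,2,2,1,1,2,3,4,0,0,2,2,2,2,1,1,2,3,1,0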